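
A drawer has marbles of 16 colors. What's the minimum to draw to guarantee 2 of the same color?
17
Worst case: 1 of each = 16. One more: 17.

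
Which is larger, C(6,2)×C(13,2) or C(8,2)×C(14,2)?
C(6,2)×C(13,2)=1,170, C(8,2)×C(14,2)=2,548.

Answer: C(8,2)×C(14,2)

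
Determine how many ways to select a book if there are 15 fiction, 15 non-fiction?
30
By the addition principle: 15 + 15 = 30.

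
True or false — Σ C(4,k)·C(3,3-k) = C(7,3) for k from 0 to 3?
True

Explanation: Vandermonde's identity gives C(7,3) = 35; RHS C(7,3) = 35.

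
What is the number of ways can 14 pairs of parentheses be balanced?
2,674,440
Using the Catalan number formula: C_n = C(2n, n) / (n+1)
C_14 = C(28, 14) / (14+1)
     = 40116600 / 15
     = 2,674,440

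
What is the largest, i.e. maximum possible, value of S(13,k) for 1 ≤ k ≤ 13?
9,321,312

Row S(13,k) for k = 1..13 (via S(n,k) = k·S(n−1,k) + S(n−1,k−1)): 1, 4,095, 261,625, 2,532,530, 7,508,501, 9,321,312, 5,715,424, 1,899,612, 359,502, 39,325, 2,431, 78, 1. The row is unimodal; maximum at k = 6: 9,321,312.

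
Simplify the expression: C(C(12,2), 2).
2,145

Working:
C(12,2) = 66, then C(66, 2) = 2,145.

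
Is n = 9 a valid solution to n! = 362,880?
9! = 9·8! = 9·40,320 = 362,880, which equals 362,880.
Final answer: Yes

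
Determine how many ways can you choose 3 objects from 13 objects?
286
C(13,3) = 13! / (3! × (13-3)!)
         = 13! / (3! × 10!)
         = 286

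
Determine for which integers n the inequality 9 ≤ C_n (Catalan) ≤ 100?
4, 5

Reasoning: C_3=5; C_4=14; C_5=42; C_6=132. So valid n = 4, 5.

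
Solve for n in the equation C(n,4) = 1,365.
15

Working:
C(n,4) = n(n−1)(n−2)(n−3)/4! is increasing in n, and n(n−1)(n−2)(n−3) = 4!·1,365 = 32,760 ≈ (n−1.5)^4 gives n ≈ 15.0. Check: C(13,4) = 715, C(14,4) = 1,001, C(15,4) = 1,365 ✓. So n = 15.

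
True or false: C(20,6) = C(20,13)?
C(20,6) = 38,760 but C(20,13) = 77,520; symmetry gives C(20,6) = C(20,14), not C(20,13).
Final answer: False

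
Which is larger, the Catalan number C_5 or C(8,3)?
C(8,3)

Reasoning: C_5 = C(10,5)/(5+1) = 252/6 = 42; C(8,3) = 56.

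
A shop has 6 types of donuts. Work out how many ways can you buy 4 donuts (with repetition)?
126

Reasoning: Stars and bars: C(4+6-1, 4) = C(9, 4) = 126.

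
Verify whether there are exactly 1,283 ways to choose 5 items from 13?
False

Working:
C(13,5) = 1,287 ≠ 1283.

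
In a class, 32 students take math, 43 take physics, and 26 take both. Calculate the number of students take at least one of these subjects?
49

|A∪B| = |A|+|B|-|A∩B| = 32+43-26 = 49.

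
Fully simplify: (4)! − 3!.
(4)! − 3! = (4)·3! − 3! = (4−1)·3! = 3·3! = 18.
Final answer: 18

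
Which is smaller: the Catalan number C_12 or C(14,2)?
C(14,2)

Reasoning: C_12 = C(24,12)/(12+1) = 2,704,156/13 = 208,012; C(14,2) = 91.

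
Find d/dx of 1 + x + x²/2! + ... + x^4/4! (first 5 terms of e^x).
Differentiating term by term gives the first 4 terms of e^x.
Final answer: 1 + x + x²/2! + ... + x^3/3!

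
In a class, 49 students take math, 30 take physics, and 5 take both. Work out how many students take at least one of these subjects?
|A∪B| = |A|+|B|-|A∩B| = 49+30-5 = 74.

Answer: 74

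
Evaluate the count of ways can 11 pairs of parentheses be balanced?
58,786

Reasoning: Using the Catalan number formula: C_n = C(2n, n) / (n+1)
C_11 = C(22, 11) / (11+1)
     = 705432 / 12
     = 58,786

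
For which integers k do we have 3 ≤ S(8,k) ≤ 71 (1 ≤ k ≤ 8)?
7

Solution: S(8,1)=1; S(8,2)=127; S(8,3)=966; S(8,4)=1,701; S(8,5)=1,050; S(8,6)=266; S(8,7)=28; S(8,8)=1. So valid k = 7.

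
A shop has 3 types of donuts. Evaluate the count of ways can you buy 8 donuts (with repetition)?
Stars and bars: C(8+3-1, 8) = C(10, 8) = 45.
Final answer: 45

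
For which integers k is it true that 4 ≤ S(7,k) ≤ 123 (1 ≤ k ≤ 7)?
2, 6

Reasoning: S(7,1)=1; S(7,2)=63; S(7,3)=301; S(7,4)=350; S(7,5)=140; S(7,6)=21; S(7,7)=1. So valid k = 2, 6.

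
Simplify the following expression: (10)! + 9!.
(10)! + 9! = (10)·9! + 9! = (10+1)·9! = 11·9! = 3,991,680.

Answer: 3,991,680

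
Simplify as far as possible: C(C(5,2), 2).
C(5,2) = 10, then C(10, 2) = 45.
Final answer: 45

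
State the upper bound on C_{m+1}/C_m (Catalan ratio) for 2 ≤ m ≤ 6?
13/4

Solution: C_{m+1}/C_m = 2(2m+1)/(m+2), which increases with m. Maximum at m = 6: 2·13/8 = 13/4.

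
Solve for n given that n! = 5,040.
n! is strictly increasing. 5! = 120, 6! = 720, 7! = 5,040 ✓. So n = 7.

Answer: 7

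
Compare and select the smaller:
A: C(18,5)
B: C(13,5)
A=C(18,5)=8,568, B=C(13,5)=1,287.

Answer: B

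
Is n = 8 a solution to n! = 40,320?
Yes

8! = 8·7! = 8·5,040 = 40,320, which equals 40,320.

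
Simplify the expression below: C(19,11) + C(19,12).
125,970

Explanation: By Pascal's identity: C(20,12) = 125,970.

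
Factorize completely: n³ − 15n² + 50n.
n(n − 5)(n − 10)

Solution: n³ − 15n² + 50n = n(n² − 15n + 50) = n(n − 5)(n − 10).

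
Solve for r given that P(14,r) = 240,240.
5

Solution: P(14,r) = 14·13·…·(14−r+1), a product of r factors. Multiplying down from 14: 14 = 14; 14·13 = 182; 14·13·12 = 2,184; 14·13·12·11 = 24,024; 14·13·12·11·10 = 240,240 ✓ (5 factors). So r = 5.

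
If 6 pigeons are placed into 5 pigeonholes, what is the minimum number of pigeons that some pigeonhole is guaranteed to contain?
Pigeonhole: ⌈6/5⌉ = 2.
Final answer: 2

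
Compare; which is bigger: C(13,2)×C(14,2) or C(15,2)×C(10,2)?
C(13,2)×C(14,2)

Reasoning: C(13,2)×C(14,2)=7,098, C(15,2)×C(10,2)=4,725.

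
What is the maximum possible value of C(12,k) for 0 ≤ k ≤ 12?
924
Maximum at k = 6: C(12,6) = 924.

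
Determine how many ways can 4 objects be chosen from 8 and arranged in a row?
1,680
P(8,4) = 8!/(8-4)! = 1,680.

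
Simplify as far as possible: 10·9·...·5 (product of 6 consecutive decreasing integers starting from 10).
151,200

Working:
This is P(10,6) = 10!/(4)! = 151,200.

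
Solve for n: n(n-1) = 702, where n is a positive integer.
27

Working:
n² − n − 702 = 0, so n = (1 ± √(1 + 4·702))/2 = (1 ± √2,809)/2 = (1 ± 53)/2, i.e. n = 27 or n = -26. Taking the positive root, n = 27 (check: 27×26 = 702).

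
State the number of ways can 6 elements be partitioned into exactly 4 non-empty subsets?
65

This equals S(6,4), the Stirling number of the 2nd kind.
Using the Stirling recurrence: S(n,k) = k·S(n-1,k) + S(n-1,k-1)
S(6,4) = 4·S(5,4) + S(5,3)
         = 4·10 + 25
         = 40 + 25
         = 65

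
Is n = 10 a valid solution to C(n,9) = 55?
No

Reasoning: C(10,9) = 10·9·8·7·6·5·4·3·2/9! = 3,628,800/362,880 = 10, which does not equal 55.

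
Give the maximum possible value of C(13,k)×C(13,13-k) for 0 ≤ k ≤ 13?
2,944,656

Explanation: C(13,k)·C(13,13-k) = C(13,k)², maximised at the centre k = 6: C(13,6)² = 2,944,656.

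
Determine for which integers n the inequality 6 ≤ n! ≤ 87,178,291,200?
n! is strictly increasing; 3! = 6 and 14! = 87,178,291,200, so valid n = 3, 4, 5, 6, 7, 8, 9, 10, 11, 12, 13, 14.
Final answer: 3, 4, 5, 6, 7, 8, 9, 10, 11, 12, 13, 14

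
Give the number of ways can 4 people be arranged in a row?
24
Arrangements of 4 distinct objects: 4! = 24.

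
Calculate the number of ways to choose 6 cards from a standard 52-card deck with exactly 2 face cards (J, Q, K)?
12 face cards and 40 non-face cards: C(12,2) × C(40,4) = 66 × 91,390 = 6,031,740.
Final answer: 6,031,740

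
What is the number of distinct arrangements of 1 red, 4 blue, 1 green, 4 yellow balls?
6,300

Explanation: Multinomial: 10!/(1! × 4! × 1! × 4!) = 6,300.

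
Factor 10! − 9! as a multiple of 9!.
10! − 9! = 10·9! − 9! = (10 − 1)·9! = 9 × 9! = 3,265,920.

Answer: 9 × 9! = 3,265,920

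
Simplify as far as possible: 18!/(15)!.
4,896

Solution: This equals 18×17×16 = 4,896.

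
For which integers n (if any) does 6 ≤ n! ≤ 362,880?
n! is strictly increasing; 3! = 6 and 9! = 362,880, so valid n = 3, 4, 5, 6, 7, 8, 9.

Answer: 3, 4, 5, 6, 7, 8, 9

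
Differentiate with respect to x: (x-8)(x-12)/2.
(2x - 20)/2

Working:
d/dx[(x-8)(x-12)] = (x-12) + (x-8) = 2x - 20. Dividing by 2 gives (2x - 20)/2.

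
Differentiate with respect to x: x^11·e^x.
Product rule: d/dx[x^11]·e^x + x^11·d/dx[e^x] = 11x^{10}e^x + x^11e^x.
Final answer: (11x^10 + x^11)e^x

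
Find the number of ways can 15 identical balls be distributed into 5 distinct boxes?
3,876
C(15+5-1, 5-1) = C(19, 4) = 3,876.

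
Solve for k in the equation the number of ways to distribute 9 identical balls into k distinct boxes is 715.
5

Reasoning: Stars and bars: the count is C(9+k−1, k−1), increasing in k. k=3: C(11,2) = 55, k=4: C(12,3) = 220, k=5: C(13,4) = 715 ✓. So k = 5.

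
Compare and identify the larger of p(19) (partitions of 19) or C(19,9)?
C(19,9)

Pentagonal recurrence p(n) = p(n−1) + p(n−2) − p(n−5) − p(n−7) + …: p(19) = p(18) + p(17) − p(14) − p(12) + p(7) + p(4) = 385 + 297 − 135 − 77 + 15 + 5 = 490; C(19,9) = 92,378.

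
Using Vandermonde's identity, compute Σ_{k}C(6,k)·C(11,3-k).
680

Working:
= C(6+11,3) = C(17,3) = 680.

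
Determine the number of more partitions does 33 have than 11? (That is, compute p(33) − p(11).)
10,087

Reasoning: Pentagonal recurrence p(n) = p(n−1) + p(n−2) − p(n−5) − p(n−7) + …: p(33) = p(32) + p(31) − p(28) − p(26) + p(21) + p(18) − p(11) − p(7) = 8,349 + 6,842 − 3,718 − 2,436 + 792 + 385 − 56 − 15 = 10,143.
p(11) = p(10) + p(9) − p(6) − p(4) = 42 + 30 − 11 − 5 = 56.
Difference = 10,143 − 56 = 10,087.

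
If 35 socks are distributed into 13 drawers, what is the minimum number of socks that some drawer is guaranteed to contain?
3

Reasoning: Pigeonhole: ⌈35/13⌉ = 3.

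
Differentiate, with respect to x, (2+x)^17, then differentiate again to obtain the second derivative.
272(2+x)^15

First derivative: 17(2+x)^{16}. Second derivative: 17·16·(2+x)^{15} = 272(2+x)^{15}.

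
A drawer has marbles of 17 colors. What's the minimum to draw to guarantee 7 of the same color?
103

Working:
Worst case: 6 of each = 102. One more: 103.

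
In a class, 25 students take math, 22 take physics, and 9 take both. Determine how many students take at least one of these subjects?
38

Explanation: |A∪B| = |A|+|B|-|A∩B| = 25+22-9 = 38.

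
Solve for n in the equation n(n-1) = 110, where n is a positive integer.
11
n² − n − 110 = 0, so n = (1 ± √(1 + 4·110))/2 = (1 ± √441)/2 = (1 ± 21)/2, i.e. n = 11 or n = -10. Taking the positive root, n = 11 (check: 11×10 = 110).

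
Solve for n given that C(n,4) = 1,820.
16

C(n,4) = n(n−1)(n−2)(n−3)/4! is increasing in n, and n(n−1)(n−2)(n−3) = 4!·1,820 = 43,680 ≈ (n−1.5)^4 gives n ≈ 16.0. Check: C(14,4) = 1,001, C(15,4) = 1,365, C(16,4) = 1,820 ✓. So n = 16.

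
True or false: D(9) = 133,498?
False

Reasoning: Derangements of 9 elements: D(9) = (9-1)·[D(8) + D(7)] = 8·[14,833 + 1,854] = 133,496.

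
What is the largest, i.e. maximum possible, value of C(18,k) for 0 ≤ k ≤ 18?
48,620

Solution: Maximum at k = 9: C(18,9) = 48,620.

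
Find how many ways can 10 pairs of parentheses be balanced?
16,796

Working:
Using the Catalan number formula: C_n = C(2n, n) / (n+1)
C_10 = C(20, 10) / (10+1)
     = 184756 / 11
     = 16,796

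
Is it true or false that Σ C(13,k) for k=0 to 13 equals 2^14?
False
Binomial theorem: Σ C(13,k) = (1+1)^13 = 2^13 = 8,192; RHS 2^14 = 16,384.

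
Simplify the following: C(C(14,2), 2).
4,095

C(14,2) = 91, then C(91, 2) = 4,095.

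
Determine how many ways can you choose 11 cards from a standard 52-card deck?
C(52,11) = 60,403,728,840.
Final answer: 60,403,728,840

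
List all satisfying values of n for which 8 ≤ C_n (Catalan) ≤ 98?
C_3=5; C_4=14; C_5=42; C_6=132. So valid n = 4, 5.
Final answer: 4, 5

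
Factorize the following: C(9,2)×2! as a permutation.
P(9,2)

Solution: C(9,2)×2! = [9!/(2!(7)!)]×2! = 9!/(7)! = P(9,2) = 72.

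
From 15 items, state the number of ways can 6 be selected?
5,005
C(15,6) = 15! / (6! × (15-6)!)
         = 15! / (6! × 9!)
         = 5,005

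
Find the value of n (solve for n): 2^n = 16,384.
16,384 = 1,024 × 16 = 2^10 × 2^4 = 2^14, so n = 14.
Final answer: 14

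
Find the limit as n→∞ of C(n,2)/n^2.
1/2

Working:
C(n,2) ≈ n^2/2! for large n. Limit = 1/2! = 1/2.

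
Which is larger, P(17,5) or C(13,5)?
P(17,5)=742,560, C(13,5)=1,287.

Answer: P(17,5)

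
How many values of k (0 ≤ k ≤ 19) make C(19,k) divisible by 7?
Checking C(19,k) mod 7 for k = 0..19: divisible at k = 6, 13. That's 2 values.
Final answer: 2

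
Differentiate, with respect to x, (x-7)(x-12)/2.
(2x - 19)/2

Explanation: d/dx[(x-7)(x-12)] = (x-12) + (x-7) = 2x - 19. Dividing by 2 gives (2x - 19)/2.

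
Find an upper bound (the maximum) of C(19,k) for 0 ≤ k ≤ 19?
Maximum at k = 9 or k = 10: C(19,9) = 92,378.
Final answer: 92,378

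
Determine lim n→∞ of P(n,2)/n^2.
1

Explanation: P(n,2) = n(n-1) ≈ n^2 for large n. Limit = 1.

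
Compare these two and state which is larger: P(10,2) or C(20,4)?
C(20,4)

P(10,2)=90, C(20,4)=4,845.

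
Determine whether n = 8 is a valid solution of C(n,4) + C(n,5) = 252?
C(8,4) + C(8,5) = 70 + 56 = 126, which does not equal 252.
Final answer: No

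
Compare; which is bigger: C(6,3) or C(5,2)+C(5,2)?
Equal

C(6,3)=20; C(5,2)+C(5,2)=10+10=20.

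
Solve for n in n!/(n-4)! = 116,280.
20

n!/(n-4)! = n×(n-1)×(n-2)×(n-3), a product of 4 consecutive integers ≈ (n−1.5)^4. 116,280^(1/4) + 1.5 ≈ 20.0; check n = 20: 20×19×18×17 = 116,280 ✓. So n = 20.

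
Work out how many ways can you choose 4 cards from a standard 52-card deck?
270,725

C(52,4) = 270,725.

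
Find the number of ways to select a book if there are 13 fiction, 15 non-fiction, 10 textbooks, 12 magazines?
50

Working:
By the addition principle: 13 + 15 + 10 + 12 = 50.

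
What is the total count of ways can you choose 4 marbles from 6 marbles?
C(6,4) = 6! / (4! × (6-4)!)
         = 6! / (4! × 2!)
         = 15

Answer: 15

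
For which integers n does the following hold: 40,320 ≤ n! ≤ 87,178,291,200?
n! is strictly increasing; 8! = 40,320 and 14! = 87,178,291,200, so valid n = 8, 9, 10, 11, 12, 13, 14.
Final answer: 8, 9, 10, 11, 12, 13, 14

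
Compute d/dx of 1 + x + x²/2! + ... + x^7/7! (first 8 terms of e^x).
1 + x + x²/2! + ... + x^6/6!

Differentiating term by term gives the first 7 terms of e^x.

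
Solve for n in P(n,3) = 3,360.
16

Solution: P(n,3) = n(n−1)(n−2) is increasing in n; n(n−1)(n−2) ≈ (n−1)^3 = 3,360 gives n ≈ 16.0. Check: P(14,3) = 2,184, P(15,3) = 2,730, P(16,3) = 3,360 ✓. So n = 16.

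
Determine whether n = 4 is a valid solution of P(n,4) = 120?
No

Working:
P(4,4) = 4·3·2·1 = 24, which does not equal 120.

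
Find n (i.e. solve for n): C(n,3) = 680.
17

Explanation: C(n,3) = n(n−1)(n−2)/3! is increasing in n, and n(n−1)(n−2) = 3!·680 = 4,080 ≈ (n−1)^3 gives n ≈ 17.0. Check: C(15,3) = 455, C(16,3) = 560, C(17,3) = 680 ✓. So n = 17.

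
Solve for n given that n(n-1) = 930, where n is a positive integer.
n² − n − 930 = 0, so n = (1 ± √(1 + 4·930))/2 = (1 ± √3,721)/2 = (1 ± 61)/2, i.e. n = 31 or n = -30. Taking the positive root, n = 31 (check: 31×30 = 930).

Answer: 31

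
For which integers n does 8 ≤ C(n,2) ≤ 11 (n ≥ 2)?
5

Reasoning: C(4,2)=6; C(5,2)=10; C(6,2)=15. So valid n = 5.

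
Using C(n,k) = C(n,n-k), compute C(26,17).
3,124,550

Solution: C(26,17) = C(26,9) = 3,124,550.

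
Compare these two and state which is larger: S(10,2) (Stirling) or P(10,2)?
S(10,2)

Explanation: S(10,2) = 2·S(9,2) + S(9,1) = 2·255 + 1 = 511; P(10,2) = 90.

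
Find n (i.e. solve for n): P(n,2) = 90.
10

Solution: P(n,2) = n(n−1) is increasing in n; n(n−1) ≈ (n−0.5)^2 = 90 gives n ≈ 10.0. Check: P(8,2) = 56, P(9,2) = 72, P(10,2) = 90 ✓. So n = 10.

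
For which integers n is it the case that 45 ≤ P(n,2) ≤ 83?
8, 9

Reasoning: P(7,2)=42; P(8,2)=56; P(9,2)=72; P(10,2)=90. So valid n = 8, 9.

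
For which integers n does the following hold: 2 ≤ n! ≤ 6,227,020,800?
2, 3, 4, 5, 6, 7, 8, 9, 10, 11, 12, 13

Reasoning: n! is strictly increasing; 2! = 2 and 13! = 6,227,020,800, so valid n = 2, 3, 4, 5, 6, 7, 8, 9, 10, 11, 12, 13.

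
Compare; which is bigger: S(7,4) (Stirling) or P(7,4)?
P(7,4)

Explanation: S(7,4) = 4·S(6,4) + S(6,3) = 4·65 + 90 = 350; P(7,4) = 840.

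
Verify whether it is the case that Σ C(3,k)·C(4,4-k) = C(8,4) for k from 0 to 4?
False

Reasoning: Vandermonde's identity gives C(7,4) = 35; RHS C(8,4) = 70.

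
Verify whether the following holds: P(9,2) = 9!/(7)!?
True

Explanation: Permutation formula P(n,k) = n!/(n-k)!: 9!/7! = 362,880/5,040 = 72 = P(9,2). The statement holds.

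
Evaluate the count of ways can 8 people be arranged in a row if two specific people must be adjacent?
Treat pair as unit: (8-1)! arrangements × 2 internal orders = 10,080.

Answer: 10,080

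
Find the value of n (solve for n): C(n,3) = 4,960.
C(n,3) = n(n−1)(n−2)/3! is increasing in n, and n(n−1)(n−2) = 3!·4,960 = 29,760 ≈ (n−1)^3 gives n ≈ 32.0. Check: C(30,3) = 4,060, C(31,3) = 4,495, C(32,3) = 4,960 ✓. So n = 32.
Final answer: 32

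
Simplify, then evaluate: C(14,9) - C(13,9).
C(14,9) - C(13,9) = C(13,8) = 1,287.

Answer: 1,287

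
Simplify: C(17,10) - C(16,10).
11,440
C(17,10) - C(16,10) = C(16,9) = 11,440.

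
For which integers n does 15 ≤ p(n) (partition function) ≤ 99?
7, 8, 9, 10, 11, 12

Tabulating p(n) via p(n) = p(n−1) + p(n−2) − p(n−5) − p(n−7) + …: p(6)=11; p(7)=15; p(8)=22; p(9)=30; p(10)=42; p(11)=56; p(12)=77; p(13)=101. So valid n = 7, 8, 9, 10, 11, 12.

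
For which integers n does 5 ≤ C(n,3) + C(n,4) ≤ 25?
4, 5

Solution: C(3,3)+C(3,4)=1; C(4,3)+C(4,4)=5; C(5,3)+C(5,4)=15; C(6,3)+C(6,4)=35. So valid n = 4, 5.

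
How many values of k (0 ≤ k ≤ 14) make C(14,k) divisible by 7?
12

Checking C(14,k) mod 7 for k = 0..14: divisible at k = 1, 2, 3, 4, 5, 6, 8, 9, 10, 11, 12, 13. That's 12 values.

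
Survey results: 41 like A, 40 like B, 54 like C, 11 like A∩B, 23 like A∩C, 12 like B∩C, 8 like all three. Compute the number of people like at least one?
97

Reasoning: |A∪B∪C| = 41+40+54-11-23-12+8 = 97.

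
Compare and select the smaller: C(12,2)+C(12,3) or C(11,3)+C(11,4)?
C(12,2)+C(12,3)

Working:
First=286, Second=495.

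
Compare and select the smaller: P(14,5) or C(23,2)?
P(14,5)=240,240, C(23,2)=253.

Answer: C(23,2)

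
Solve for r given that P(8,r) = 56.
2

Explanation: P(8,r) = 8·7·…·(8−r+1), a product of r factors. Multiplying down from 8: 8 = 8; 8·7 = 56 ✓ (2 factors). So r = 2.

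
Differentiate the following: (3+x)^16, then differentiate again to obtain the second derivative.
240(3+x)^14

Explanation: First derivative: 16(3+x)^{15}. Second derivative: 16·15·(3+x)^{14} = 240(3+x)^{14}.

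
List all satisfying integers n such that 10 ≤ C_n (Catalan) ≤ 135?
4, 5, 6

Working:
C_3=5; C_4=14; C_5=42; C_6=132; C_7=429. So valid n = 4, 5, 6.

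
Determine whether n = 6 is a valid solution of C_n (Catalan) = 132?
Yes
C_6 = C(12,6)/(6+1) = 924/7 = 132, which equals 132.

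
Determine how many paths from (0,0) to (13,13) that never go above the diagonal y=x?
Counted by the Catalan number C_13: C_13 = C(26,13)/(13+1) = 10,400,600/14 = 742,900.
Final answer: 742,900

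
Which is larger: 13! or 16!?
13!=6,227,020,800, 16!=20,922,789,888,000. 16! > 13!.
Final answer: 16!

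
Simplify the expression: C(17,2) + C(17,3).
816

By Pascal's identity: C(18,3) = 816.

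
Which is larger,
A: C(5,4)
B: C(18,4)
B

Explanation: A=C(5,4)=5, B=C(18,4)=3,060.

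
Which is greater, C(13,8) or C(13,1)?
C(13,8)

Working:
C(13,8)=1,287, C(13,1)=13.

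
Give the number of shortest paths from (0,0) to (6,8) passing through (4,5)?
To (4,5): C(9,4)=126. From there: C(5,2)=10. Total: 1,260.

Answer: 1,260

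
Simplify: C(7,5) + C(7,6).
28

Working:
By Pascal's identity: C(8,6) = 28.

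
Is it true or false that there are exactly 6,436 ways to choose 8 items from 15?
False

Working:
C(15,8) = 6,435 ≠ 6436.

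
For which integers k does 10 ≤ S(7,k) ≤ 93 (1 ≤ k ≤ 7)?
2, 6

Working:
S(7,1)=1; S(7,2)=63; S(7,3)=301; S(7,4)=350; S(7,5)=140; S(7,6)=21; S(7,7)=1. So valid k = 2, 6.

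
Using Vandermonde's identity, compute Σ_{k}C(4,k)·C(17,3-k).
1,330

Reasoning: = C(4+17,3) = C(21,3) = 1,330.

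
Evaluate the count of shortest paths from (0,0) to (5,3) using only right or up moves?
56

Solution: Choose 5 rights from 8 moves: C(8,5) = 56.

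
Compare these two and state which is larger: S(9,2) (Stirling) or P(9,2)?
S(9,2)

Working:
S(9,2) = 2·S(8,2) + S(8,1) = 2·127 + 1 = 255; P(9,2) = 72.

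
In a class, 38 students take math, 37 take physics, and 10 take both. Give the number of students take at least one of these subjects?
|A∪B| = |A|+|B|-|A∩B| = 38+37-10 = 65.
Final answer: 65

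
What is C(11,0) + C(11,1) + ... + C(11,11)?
Sum of binomial coefficients = 2^11 = 2,048.
Final answer: 2,048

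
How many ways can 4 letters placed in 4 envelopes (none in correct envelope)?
9

Working:
Using D(n) = (n-1)[D(n-1) + D(n-2)]:
D(4) = (4-1) × [D(3) + D(2)]
      = 3 × [2 + 1]
      = 3 × 3
      = 9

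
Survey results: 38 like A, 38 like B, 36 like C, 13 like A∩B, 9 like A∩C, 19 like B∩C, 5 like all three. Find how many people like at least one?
76

Solution: |A∪B∪C| = 38+38+36-13-9-19+5 = 76.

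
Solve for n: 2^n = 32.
5

2^5 = 32, so n = 5.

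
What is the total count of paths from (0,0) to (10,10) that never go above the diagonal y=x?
16,796

Explanation: Counted by the Catalan number C_10: C_10 = C(20,10)/(10+1) = 184,756/11 = 16,796.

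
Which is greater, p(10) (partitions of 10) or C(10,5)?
C(10,5)

Explanation: Pentagonal recurrence p(n) = p(n−1) + p(n−2) − p(n−5) − p(n−7) + …: p(10) = p(9) + p(8) − p(5) − p(3) = 30 + 22 − 7 − 3 = 42; C(10,5) = 252.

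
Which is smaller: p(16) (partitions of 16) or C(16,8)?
p(16)

Pentagonal recurrence p(n) = p(n−1) + p(n−2) − p(n−5) − p(n−7) + …: p(16) = p(15) + p(14) − p(11) − p(9) + p(4) + p(1) = 176 + 135 − 56 − 30 + 5 + 1 = 231; C(16,8) = 12,870.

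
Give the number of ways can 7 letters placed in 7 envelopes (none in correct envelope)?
Using D(n) = (n-1)[D(n-1) + D(n-2)]:
D(7) = (7-1) × [D(6) + D(5)]
      = 6 × [265 + 44]
      = 6 × 309
      = 1,854

Answer: 1,854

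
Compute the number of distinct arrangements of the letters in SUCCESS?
420

Solution: Word has 7 letters (S=3, U=1, C=2, E=1). Arrangements: 7!/Π(k!) = 420.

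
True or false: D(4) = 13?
False

Reasoning: Derangements of 4 elements: D(4) = (4-1)·[D(3) + D(2)] = 3·[2 + 1] = 9.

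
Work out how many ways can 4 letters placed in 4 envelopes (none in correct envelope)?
9

Solution: Using D(n) = (n-1)[D(n-1) + D(n-2)]:
D(4) = (4-1) × [D(3) + D(2)]
      = 3 × [2 + 1]
      = 3 × 3
      = 9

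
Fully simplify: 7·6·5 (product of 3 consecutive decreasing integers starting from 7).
210

Reasoning: This is P(7,3) = 7!/(4)! = 210.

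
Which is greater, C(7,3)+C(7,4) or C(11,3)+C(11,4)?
C(11,3)+C(11,4)
First=70, Second=495.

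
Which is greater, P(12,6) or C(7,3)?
P(12,6)

Explanation: P(12,6)=665,280, C(7,3)=35.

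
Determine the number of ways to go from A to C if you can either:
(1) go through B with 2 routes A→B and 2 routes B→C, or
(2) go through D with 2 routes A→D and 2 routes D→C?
8

Route via B: 2×2=4. Route via D: 2×2=4. Total: 8.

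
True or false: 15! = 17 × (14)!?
False

Reasoning: 15! = 15 × 14! = 1,307,674,368,000, but 17 × 14! = 1,482,030,950,400.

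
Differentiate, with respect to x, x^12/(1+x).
(12x^11(1+x) - x^12)/(1+x)²

Explanation: Quotient rule: [12x^{11}(1+x) - x^12]/(1+x)².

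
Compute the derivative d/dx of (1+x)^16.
16(1+x)^15

Explanation: Using the power rule: d/dx (1+x)^16 = 16(1+x)^{15}.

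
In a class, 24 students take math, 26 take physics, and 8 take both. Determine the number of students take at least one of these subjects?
|A∪B| = |A|+|B|-|A∩B| = 24+26-8 = 42.
Final answer: 42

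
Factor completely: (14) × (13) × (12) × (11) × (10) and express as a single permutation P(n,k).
P(14,5) = 14!/(9)!

Product of 5 consecutive descending integers starting at 14: P(14,5) = 14!/9! = 240,240.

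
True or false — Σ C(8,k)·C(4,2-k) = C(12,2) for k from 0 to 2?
True

Reasoning: Vandermonde's identity gives C(12,2) = 66; RHS C(12,2) = 66.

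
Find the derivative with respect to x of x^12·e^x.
(12x^11 + x^12)e^x

Product rule: d/dx[x^12]·e^x + x^12·d/dx[e^x] = 12x^{11}e^x + x^12e^x.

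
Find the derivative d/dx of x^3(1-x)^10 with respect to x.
3x^2(1-x)^10 - 10x^3(1-x)^9

Explanation: Product rule: 3x^{2}(1-x)^{10} + x^3·(-10)(1-x)^{9}.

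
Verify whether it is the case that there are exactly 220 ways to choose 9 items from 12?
True
C(12,9) = 220.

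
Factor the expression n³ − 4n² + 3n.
n³ − 4n² + 3n = n(n² − 4n + 3) = n(n − 1)(n − 3).
Final answer: n(n − 1)(n − 3)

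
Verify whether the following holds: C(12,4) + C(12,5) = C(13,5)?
True

Explanation: Pascal's identity: LHS = 495 + 792 = 1,287; RHS = C(13,5) = 1,287. Both sides agree, so the statement holds.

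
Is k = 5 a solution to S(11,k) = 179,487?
S(11,5) = 5·S(10,5) + S(10,4) = 5·42,525 + 34,105 = 246,730, which does not equal 179,487.
Final answer: No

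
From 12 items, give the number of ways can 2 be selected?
66

Working:
C(12,2) = 12! / (2! × (12-2)!)
         = 12! / (2! × 10!)
         = 66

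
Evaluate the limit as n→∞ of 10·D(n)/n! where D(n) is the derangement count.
10/e

Explanation: D(n)/n! → 1/e, so 10·D(n)/n! → 10/e.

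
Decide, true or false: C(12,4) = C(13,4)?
LHS = C(12,4) = 495; RHS = C(13,4) = 715. 495 ≠ 715, so the statement does not hold.

Answer: False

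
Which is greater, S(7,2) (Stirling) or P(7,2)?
S(7,2)
S(7,2) = 2·S(6,2) + S(6,1) = 2·31 + 1 = 63; P(7,2) = 42.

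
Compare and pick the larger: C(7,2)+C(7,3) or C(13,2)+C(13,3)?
C(13,2)+C(13,3)

Working:
First=56, Second=364.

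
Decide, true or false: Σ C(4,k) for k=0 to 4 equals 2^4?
True

Working:
Binomial theorem: Σ C(4,k) = (1+1)^4 = 2^4 = 16; RHS 2^4 = 16.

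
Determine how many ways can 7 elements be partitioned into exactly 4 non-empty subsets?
350

Solution: This equals S(7,4), the Stirling number of the 2nd kind.
Using the Stirling recurrence: S(n,k) = k·S(n-1,k) + S(n-1,k-1)
S(7,4) = 4·S(6,4) + S(6,3)
         = 4·65 + 90
         = 260 + 90
         = 350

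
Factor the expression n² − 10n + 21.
(n − 3)(n − 7)

Working:
Seek roots whose sum is 10 and product is 21: (3, 7). So n² − 10n + 21 = (n − 3)(n − 7).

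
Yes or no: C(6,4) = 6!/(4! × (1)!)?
No
The correct denominator is 4!×2!, giving C(6,4) = 15; the stated RHS is 6!/(4!×1!) = 30 ≠ 15, so the statement does not hold.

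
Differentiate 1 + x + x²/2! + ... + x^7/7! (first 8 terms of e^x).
1 + x + x²/2! + ... + x^6/6!

Reasoning: Differentiating term by term gives the first 7 terms of e^x.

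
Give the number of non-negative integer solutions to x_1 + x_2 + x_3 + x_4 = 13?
560

C(13+4-1, 4-1) = 560.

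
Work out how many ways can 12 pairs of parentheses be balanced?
208,012

Explanation: Using the Catalan number formula: C_n = C(2n, n) / (n+1)
C_12 = C(24, 12) / (12+1)
     = 2704156 / 13
     = 208,012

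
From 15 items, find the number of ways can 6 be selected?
5,005

Working:
C(15,6) = 15! / (6! × (15-6)!)
         = 15! / (6! × 9!)
         = 5,005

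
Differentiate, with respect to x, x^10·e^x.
(10x^9 + x^10)e^x

Explanation: Product rule: d/dx[x^10]·e^x + x^10·d/dx[e^x] = 10x^{9}e^x + x^10e^x.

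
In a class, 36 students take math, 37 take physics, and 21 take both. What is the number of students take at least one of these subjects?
52

Solution: |A∪B| = |A|+|B|-|A∩B| = 36+37-21 = 52.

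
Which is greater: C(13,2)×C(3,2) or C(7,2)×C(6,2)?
C(7,2)×C(6,2)
C(13,2)×C(3,2)=234, C(7,2)×C(6,2)=315.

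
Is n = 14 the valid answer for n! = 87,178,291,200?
14! = 14·13! = 14·6,227,020,800 = 87,178,291,200, which equals 87,178,291,200.

Answer: Yes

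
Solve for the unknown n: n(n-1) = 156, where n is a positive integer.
13

n² − n − 156 = 0, so n = (1 ± √(1 + 4·156))/2 = (1 ± √625)/2 = (1 ± 25)/2, i.e. n = 13 or n = -12. Taking the positive root, n = 13 (check: 13×12 = 156).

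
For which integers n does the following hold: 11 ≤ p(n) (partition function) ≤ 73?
6, 7, 8, 9, 10, 11

Tabulating p(n) via p(n) = p(n−1) + p(n−2) − p(n−5) − p(n−7) + …: p(5)=7; p(6)=11; p(7)=15; p(8)=22; p(9)=30; p(10)=42; p(11)=56; p(12)=77. So valid n = 6, 7, 8, 9, 10, 11.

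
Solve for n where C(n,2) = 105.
15

Explanation: C(n,2) = n(n−1)/2! is increasing in n, and n(n−1) = 2!·105 = 210 ≈ (n−0.5)^2 gives n ≈ 15.0. Check: C(13,2) = 78, C(14,2) = 91, C(15,2) = 105 ✓. So n = 15.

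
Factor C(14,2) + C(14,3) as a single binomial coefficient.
C(15,3)
By Pascal's identity: C(14,2) + C(14,3) = C(15,3) = 455.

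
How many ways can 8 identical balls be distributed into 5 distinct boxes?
C(8+5-1, 5-1) = C(12, 4) = 495.

Answer: 495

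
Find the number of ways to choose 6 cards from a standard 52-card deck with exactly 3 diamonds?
2,613,754

Reasoning: 13 diamonds and 39 non-diamonds: C(13,3) × C(39,3) = 286 × 9139 = 2,613,754.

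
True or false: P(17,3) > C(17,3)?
P(17,3) = 4,080 and C(17,3) = 680; P(n,r) = r! × C(n,r) so P > C whenever r ≥ 2.

Answer: True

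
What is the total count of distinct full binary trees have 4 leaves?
5

Working:
Using the Catalan number formula: C_n = C(2n, n) / (n+1)
C_3 = C(6, 3) / (3+1)
     = 20 / 4
     = 5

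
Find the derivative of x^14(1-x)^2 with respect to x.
14x^13(1-x)^2 - 2x^14(1-x)^1

Product rule: 14x^{13}(1-x)^{2} + x^14·(-2)(1-x)^{1}.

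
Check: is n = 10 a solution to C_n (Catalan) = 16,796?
Yes

Reasoning: C_10 = C(20,10)/(10+1) = 184,756/11 = 16,796, which equals 16,796.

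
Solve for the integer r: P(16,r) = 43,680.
4
P(16,r) = 16·15·…·(16−r+1), a product of r factors. Multiplying down from 16: 16 = 16; 16·15 = 240; 16·15·14 = 3,360; 16·15·14·13 = 43,680 ✓ (4 factors). So r = 4.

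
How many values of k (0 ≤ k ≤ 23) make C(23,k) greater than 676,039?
6

Reasoning: Row 23 is unimodal and symmetric about k=23/2. C(23,8)=490,314 ≤ 676,039; C(23,9)=817,190 > 676,039; by symmetry C(23,k) > 676,039 for k = 9..14. That's 14 - 9 + 1 = 6 values.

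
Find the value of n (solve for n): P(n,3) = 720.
10

Solution: P(n,3) = n(n−1)(n−2) is increasing in n; n(n−1)(n−2) ≈ (n−1)^3 = 720 gives n ≈ 10.0. Check: P(8,3) = 336, P(9,3) = 504, P(10,3) = 720 ✓. So n = 10.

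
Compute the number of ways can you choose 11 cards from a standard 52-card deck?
60,403,728,840

C(52,11) = 60,403,728,840.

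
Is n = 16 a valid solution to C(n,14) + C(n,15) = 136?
Yes

Solution: C(16,14) + C(16,15) = 120 + 16 = 136, which equals 136.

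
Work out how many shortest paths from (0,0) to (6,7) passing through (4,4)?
700

Working:
To (4,4): C(8,4)=70. From there: C(5,2)=10. Total: 700.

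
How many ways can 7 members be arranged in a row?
5,040
Arrangements of 7 distinct objects: 7! = 5,040.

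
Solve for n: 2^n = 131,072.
17

Explanation: 131,072 = 1,024 × 128 = 2^10 × 2^7 = 2^17, so n = 17.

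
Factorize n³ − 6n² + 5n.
n³ − 6n² + 5n = n(n² − 6n + 5) = n(n − 1)(n − 5).
Final answer: n(n − 1)(n − 5)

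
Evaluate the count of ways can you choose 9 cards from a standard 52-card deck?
3,679,075,400
C(52,9) = 3,679,075,400.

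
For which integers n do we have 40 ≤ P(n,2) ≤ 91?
7, 8, 9, 10

Reasoning: P(6,2)=30; P(7,2)=42; P(8,2)=56; P(9,2)=72; P(10,2)=90; P(11,2)=110. So valid n = 7, 8, 9, 10.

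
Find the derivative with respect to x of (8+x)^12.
12(8+x)^11

Solution: Using the power rule: d/dx (8+x)^12 = 12(8+x)^{11}.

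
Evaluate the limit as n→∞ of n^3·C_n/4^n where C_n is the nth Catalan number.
∞

Explanation: C_n ~ 4^n/(n^(3/2)√π), so n^3·C_n/4^n ~ n^(3 − 3/2)/√π → ∞.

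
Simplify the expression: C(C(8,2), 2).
378
C(8,2) = 28, then C(28, 2) = 378.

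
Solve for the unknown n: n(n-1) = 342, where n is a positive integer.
19

Solution: n² − n − 342 = 0, so n = (1 ± √(1 + 4·342))/2 = (1 ± √1,369)/2 = (1 ± 37)/2, i.e. n = 19 or n = -18. Taking the positive root, n = 19 (check: 19×18 = 342).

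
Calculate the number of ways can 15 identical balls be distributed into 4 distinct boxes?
816

C(15+4-1, 4-1) = C(18, 3) = 816.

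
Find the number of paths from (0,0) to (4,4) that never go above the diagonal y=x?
14

Explanation: Counted by the Catalan number C_4: C_4 = C(8,4)/(4+1) = 70/5 = 14.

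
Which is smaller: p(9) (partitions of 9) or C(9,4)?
Pentagonal recurrence p(n) = p(n−1) + p(n−2) − p(n−5) − p(n−7) + …: p(9) = p(8) + p(7) − p(4) − p(2) = 22 + 15 − 5 − 2 = 30; C(9,4) = 126.
Final answer: p(9)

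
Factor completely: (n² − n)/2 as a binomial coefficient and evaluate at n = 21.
C(n,2); C(21,2) = 210

Explanation: (n² − n)/2 = n(n−1)/2 = C(n,2). At n = 21: C(21,2) = 210.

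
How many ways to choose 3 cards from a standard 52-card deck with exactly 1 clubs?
9,633

Solution: 13 clubs and 39 non-clubs: C(13,1) × C(39,2) = 13 × 741 = 9,633.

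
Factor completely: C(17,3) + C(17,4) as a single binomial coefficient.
C(18,4)

Explanation: By Pascal's identity: C(17,3) + C(17,4) = C(18,4) = 3,060.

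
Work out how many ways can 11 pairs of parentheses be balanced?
58,786
Using the Catalan number formula: C_n = C(2n, n) / (n+1)
C_11 = C(22, 11) / (11+1)
     = 705432 / 12
     = 58,786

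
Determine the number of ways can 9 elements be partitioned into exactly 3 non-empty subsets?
3,025

Reasoning: This equals S(9,3), the Stirling number of the 2nd kind.
Using the Stirling recurrence: S(n,k) = k·S(n-1,k) + S(n-1,k-1)
S(9,3) = 3·S(8,3) + S(8,2)
         = 3·966 + 127
         = 2898 + 127
         = 3,025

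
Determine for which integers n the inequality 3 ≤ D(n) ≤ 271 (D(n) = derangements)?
4, 5, 6

Explanation: Using D(n) = (n−1)[D(n−1) + D(n−2)] with D(1)=0, D(2)=1: D(3)=2; D(4)=9; D(5)=44; D(6)=265; D(7)=1,854. So valid n = 4, 5, 6.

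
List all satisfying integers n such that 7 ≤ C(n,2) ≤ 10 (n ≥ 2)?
5

Explanation: C(4,2)=6; C(5,2)=10; C(6,2)=15. So valid n = 5.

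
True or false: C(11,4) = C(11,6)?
C(11,4) = 330 but C(11,6) = 462; symmetry gives C(11,4) = C(11,7), not C(11,6).

Answer: False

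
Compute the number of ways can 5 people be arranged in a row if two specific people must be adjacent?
Treat pair as unit: (5-1)! arrangements × 2 internal orders = 48.

Answer: 48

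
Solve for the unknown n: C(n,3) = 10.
C(n,3) = n(n−1)(n−2)/3! is increasing in n, and n(n−1)(n−2) = 3!·10 = 60 ≈ (n−1)^3 gives n ≈ 4.9. Check: C(3,3) = 1, C(4,3) = 4, C(5,3) = 10 ✓. So n = 5.

Answer: 5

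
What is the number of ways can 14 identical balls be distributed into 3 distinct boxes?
120
C(14+3-1, 3-1) = C(16, 2) = 120.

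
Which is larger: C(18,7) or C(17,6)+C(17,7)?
Equal

By Pascal's identity: C(18,7) = C(17,6)+C(17,7) = 31,824. Equal.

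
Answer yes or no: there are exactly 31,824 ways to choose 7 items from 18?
Yes

C(18,7) = 31,824.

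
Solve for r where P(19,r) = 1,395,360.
5

Reasoning: P(19,r) = 19·18·…·(19−r+1), a product of r factors. Multiplying down from 19: 19 = 19; 19·18 = 342; 19·18·17 = 5,814; 19·18·17·16 = 93,024; 19·18·17·16·15 = 1,395,360 ✓ (5 factors). So r = 5.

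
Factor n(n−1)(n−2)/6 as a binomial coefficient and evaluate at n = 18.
C(n,3); C(18,3) = 816

Reasoning: n(n−1)(n−2)/6 = n!/(3!(n−3)!) = C(n,3). At n = 18: C(18,3) = 816.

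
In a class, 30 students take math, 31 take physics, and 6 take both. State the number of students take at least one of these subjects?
55

Solution: |A∪B| = |A|+|B|-|A∩B| = 30+31-6 = 55.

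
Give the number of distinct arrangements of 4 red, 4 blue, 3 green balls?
11,550

Multinomial: 11!/(4! × 4! × 3!) = 11,550.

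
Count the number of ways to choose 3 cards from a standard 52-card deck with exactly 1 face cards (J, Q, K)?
9,360

Solution: 12 face cards and 40 non-face cards: C(12,1) × C(40,2) = 12 × 780 = 9,360.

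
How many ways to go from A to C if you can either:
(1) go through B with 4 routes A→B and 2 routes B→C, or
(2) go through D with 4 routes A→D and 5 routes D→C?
28

Solution: Route via B: 4×2=8. Route via D: 4×5=20. Total: 28.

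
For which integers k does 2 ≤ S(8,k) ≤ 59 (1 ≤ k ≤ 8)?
S(8,1)=1; S(8,2)=127; S(8,3)=966; S(8,4)=1,701; S(8,5)=1,050; S(8,6)=266; S(8,7)=28; S(8,8)=1. So valid k = 7.
Final answer: 7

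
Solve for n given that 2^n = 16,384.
14

Working:
16,384 = 1,024 × 16 = 2^10 × 2^4 = 2^14, so n = 14.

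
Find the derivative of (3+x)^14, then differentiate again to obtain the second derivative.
182(3+x)^12

Reasoning: First derivative: 14(3+x)^{13}. Second derivative: 14·13·(3+x)^{12} = 182(3+x)^{12}.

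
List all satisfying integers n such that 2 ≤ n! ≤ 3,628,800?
n! is strictly increasing; 2! = 2 and 10! = 3,628,800, so valid n = 2, 3, 4, 5, 6, 7, 8, 9, 10.

Answer: 2, 3, 4, 5, 6, 7, 8, 9, 10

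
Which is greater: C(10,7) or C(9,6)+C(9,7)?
Equal

By Pascal's identity: C(10,7) = C(9,6)+C(9,7) = 120. Equal.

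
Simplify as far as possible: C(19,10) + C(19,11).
167,960

Solution: By Pascal's identity: C(20,11) = 167,960.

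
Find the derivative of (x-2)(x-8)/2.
(2x - 10)/2

Reasoning: d/dx[(x-2)(x-8)] = (x-8) + (x-2) = 2x - 10. Dividing by 2 gives (2x - 10)/2.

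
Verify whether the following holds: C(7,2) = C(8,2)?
False

LHS = C(7,2) = 21; RHS = C(8,2) = 28. 21 ≠ 28, so the statement does not hold.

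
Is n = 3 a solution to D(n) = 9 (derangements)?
No

Solution: D(3) = (3-1)·[D(2) + D(1)] = 2·[1 + 0] = 2, which does not equal 9.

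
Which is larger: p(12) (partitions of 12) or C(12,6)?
C(12,6)

Reasoning: Pentagonal recurrence p(n) = p(n−1) + p(n−2) − p(n−5) − p(n−7) + …: p(12) = p(11) + p(10) − p(7) − p(5) + p(0) = 56 + 42 − 15 − 7 + 1 = 77; C(12,6) = 924.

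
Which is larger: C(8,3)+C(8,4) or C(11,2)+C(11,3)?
First=126, Second=220.

Answer: C(11,2)+C(11,3)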